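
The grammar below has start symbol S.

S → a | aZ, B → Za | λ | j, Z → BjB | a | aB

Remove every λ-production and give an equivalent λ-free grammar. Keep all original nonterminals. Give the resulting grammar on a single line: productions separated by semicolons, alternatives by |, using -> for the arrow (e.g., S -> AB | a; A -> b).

S -> a | aZ; B -> j | Za; Z -> a | j | Bj | aB | jB | BjB

Nullable set: {B}.
Drop B -> λ.
Z -> BjB: B, B nullable, giving Bj | BjB | j | jB.
Z -> aB: B nullable, giving a | aB.
Unchanged (no nullable symbols): S -> a; S -> aZ; B -> Za; B -> j; Z -> a.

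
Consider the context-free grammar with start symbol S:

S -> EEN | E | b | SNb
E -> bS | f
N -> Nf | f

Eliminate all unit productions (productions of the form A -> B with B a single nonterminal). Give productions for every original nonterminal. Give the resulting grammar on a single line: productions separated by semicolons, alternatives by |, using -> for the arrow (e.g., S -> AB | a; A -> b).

Unit productions: S->E.
Unit pairs (A ⇒* B via units): (S,E).
S: inherits non-unit rules of {E, S} → EEN | SNb | b | bS | f.
E: inherits non-unit rules of {E} → bS | f.
N: inherits non-unit rules of {N} → Nf | f.

S -> b | f | bS | EEN | SNb; E -> f | bS; N -> f | Nf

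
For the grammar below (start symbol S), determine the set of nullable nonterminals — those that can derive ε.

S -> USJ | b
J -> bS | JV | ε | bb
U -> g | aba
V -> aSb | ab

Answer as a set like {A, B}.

{J}

Directly nullable (have an ε-rule): {J}.
Not nullable: S, U, V — each has a terminal in every rule's right-hand side or depends on a non-nullable symbol.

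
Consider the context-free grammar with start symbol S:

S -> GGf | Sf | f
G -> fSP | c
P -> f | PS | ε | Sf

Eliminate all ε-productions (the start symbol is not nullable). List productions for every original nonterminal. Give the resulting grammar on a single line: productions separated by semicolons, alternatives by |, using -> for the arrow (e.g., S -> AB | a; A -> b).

S -> f | Sf | GGf; G -> c | fS | fSP; P -> S | f | PS | Sf

Nullable set: {P}.
G -> fSP: P nullable, giving fS | fSP.
Drop P -> ε.
P -> PS: P nullable, giving PS | S.
Unchanged (no nullable symbols): S -> GGf; S -> Sf; S -> f; G -> c; P -> Sf; P -> f.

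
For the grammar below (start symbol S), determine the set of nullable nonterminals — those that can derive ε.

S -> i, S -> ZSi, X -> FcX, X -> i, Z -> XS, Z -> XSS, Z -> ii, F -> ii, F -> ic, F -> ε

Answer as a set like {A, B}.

Directly nullable (have an ε-rule): {F}.
Not nullable: S, X, Z — each has a terminal in every rule's right-hand side or depends on a non-nullable symbol.

{F}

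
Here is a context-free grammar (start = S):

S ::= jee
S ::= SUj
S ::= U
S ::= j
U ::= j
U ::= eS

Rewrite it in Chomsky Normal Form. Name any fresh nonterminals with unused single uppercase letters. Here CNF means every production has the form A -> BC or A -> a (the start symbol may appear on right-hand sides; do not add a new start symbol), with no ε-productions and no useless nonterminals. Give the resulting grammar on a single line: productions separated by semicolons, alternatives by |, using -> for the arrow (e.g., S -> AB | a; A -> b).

No ε-productions.
After unit-elimination: S -> j | eS | SUj | jee; U -> j | eS.
TERM: introduce B -> e, A -> j and substitute in every rule of length ≥2.
BIN: S -> ABB becomes S -> AC, C -> BB; S -> SUA becomes S -> SD, D -> UA.

S -> j | AC | BS | SD; A -> j; B -> e; C -> BB; D -> UA; U -> j | BS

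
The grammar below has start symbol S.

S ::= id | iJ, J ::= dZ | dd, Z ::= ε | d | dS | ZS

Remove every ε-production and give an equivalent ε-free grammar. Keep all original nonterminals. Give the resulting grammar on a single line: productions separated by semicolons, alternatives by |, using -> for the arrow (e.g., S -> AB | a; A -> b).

Nullable set: {Z}.
J -> dZ: Z nullable, giving d | dZ.
Drop Z -> ε.
Z -> ZS: Z nullable, giving S | ZS.
Unchanged (no nullable symbols): S -> iJ; S -> id; J -> dd; Z -> d; Z -> dS.

S -> iJ | id; J -> d | dZ | dd; Z -> S | d | ZS | dS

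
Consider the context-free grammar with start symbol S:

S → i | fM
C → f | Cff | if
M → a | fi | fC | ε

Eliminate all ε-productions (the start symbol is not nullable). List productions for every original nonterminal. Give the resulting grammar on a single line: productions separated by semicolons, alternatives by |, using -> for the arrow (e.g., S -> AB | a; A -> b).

Nullable set: {M}.
S -> fM: M nullable, giving f | fM.
Drop M -> ε.
Unchanged (no nullable symbols): S -> i; C -> Cff; C -> f; C -> if; M -> a; M -> fC; M -> fi.

S -> f | i | fM; C -> f | if | Cff; M -> a | fC | fi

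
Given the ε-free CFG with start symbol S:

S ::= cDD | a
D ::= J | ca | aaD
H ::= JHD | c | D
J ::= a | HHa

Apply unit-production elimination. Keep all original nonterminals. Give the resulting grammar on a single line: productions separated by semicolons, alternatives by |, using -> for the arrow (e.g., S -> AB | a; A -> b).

Unit productions: D->J, H->D.
Unit pairs (A ⇒* B via units): (D,J), (H,D), (H,J).
S: inherits non-unit rules of {S} → a | cDD.
D: inherits non-unit rules of {D, J} → HHa | a | aaD | ca.
H: inherits non-unit rules of {D, H, J} → HHa | JHD | a | aaD | c | ca.
J: inherits non-unit rules of {J} → HHa | a.

S -> a | cDD; D -> a | ca | HHa | aaD; H -> a | c | ca | HHa | JHD | aaD; J -> a | HHa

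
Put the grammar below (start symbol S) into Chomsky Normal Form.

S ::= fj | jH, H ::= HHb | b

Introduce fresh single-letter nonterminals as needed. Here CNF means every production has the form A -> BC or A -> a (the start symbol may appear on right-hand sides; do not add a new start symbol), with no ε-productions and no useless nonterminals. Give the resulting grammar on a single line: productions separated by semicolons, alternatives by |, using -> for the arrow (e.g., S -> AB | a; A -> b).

No ε-productions.
No unit productions to eliminate.
TERM: introduce A -> b, B -> f, C -> j and substitute in every rule of length ≥2.
BIN: H -> HHA becomes H -> HD, D -> HA.

S -> BC | CH; A -> b; B -> f; C -> j; D -> HA; H -> b | HD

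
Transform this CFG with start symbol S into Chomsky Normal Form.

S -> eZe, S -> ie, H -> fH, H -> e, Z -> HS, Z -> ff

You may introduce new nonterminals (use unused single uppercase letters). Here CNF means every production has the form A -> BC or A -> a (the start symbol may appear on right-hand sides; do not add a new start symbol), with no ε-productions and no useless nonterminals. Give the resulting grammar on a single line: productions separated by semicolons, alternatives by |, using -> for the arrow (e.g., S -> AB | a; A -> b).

No ε-productions.
No unit productions to eliminate.
TERM: introduce B -> e, A -> f, C -> i and substitute in every rule of length ≥2.
BIN: S -> BZB becomes S -> BD, D -> ZB.

S -> BD | CB; A -> f; B -> e; C -> i; D -> ZB; H -> e | AH; Z -> AA | HS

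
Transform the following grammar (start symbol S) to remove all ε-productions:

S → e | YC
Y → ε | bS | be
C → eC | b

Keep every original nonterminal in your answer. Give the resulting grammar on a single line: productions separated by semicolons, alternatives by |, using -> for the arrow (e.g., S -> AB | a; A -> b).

Nullable set: {Y}.
S -> YC: Y nullable, giving C | YC.
Drop Y -> ε.
Unchanged (no nullable symbols): S -> e; C -> b; C -> eC; Y -> bS; Y -> be.

S -> C | e | YC; C -> b | eC; Y -> bS | be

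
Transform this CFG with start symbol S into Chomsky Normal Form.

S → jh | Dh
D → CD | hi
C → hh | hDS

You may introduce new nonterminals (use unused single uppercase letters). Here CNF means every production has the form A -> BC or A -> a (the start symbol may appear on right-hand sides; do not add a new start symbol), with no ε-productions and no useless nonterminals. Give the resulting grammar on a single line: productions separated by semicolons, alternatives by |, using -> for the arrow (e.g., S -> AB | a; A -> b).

No ε-productions.
No unit productions to eliminate.
TERM: introduce A -> h, B -> i, E -> j and substitute in every rule of length ≥2.
BIN: C -> ADS becomes C -> AF, F -> DS.

S -> DA | EA; A -> h; B -> i; C -> AA | AF; D -> AB | CD; E -> j; F -> DS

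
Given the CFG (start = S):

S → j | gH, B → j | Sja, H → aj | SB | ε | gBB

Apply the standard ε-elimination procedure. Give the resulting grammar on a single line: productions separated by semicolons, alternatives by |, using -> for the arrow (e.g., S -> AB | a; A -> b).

S -> g | j | gH; B -> j | Sja; H -> SB | aj | gBB

Nullable set: {H}.
S -> gH: H nullable, giving g | gH.
Drop H -> ε.
Unchanged (no nullable symbols): S -> j; B -> Sja; B -> j; H -> SB; H -> aj; H -> gBB.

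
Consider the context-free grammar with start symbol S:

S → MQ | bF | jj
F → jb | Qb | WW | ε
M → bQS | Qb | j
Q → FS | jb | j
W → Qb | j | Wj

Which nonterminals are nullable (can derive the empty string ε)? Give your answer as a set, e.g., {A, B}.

Directly nullable (have an ε-rule): {F}.
Not nullable: M, Q, S, W — each has a terminal in every rule's right-hand side or depends on a non-nullable symbol.

{F}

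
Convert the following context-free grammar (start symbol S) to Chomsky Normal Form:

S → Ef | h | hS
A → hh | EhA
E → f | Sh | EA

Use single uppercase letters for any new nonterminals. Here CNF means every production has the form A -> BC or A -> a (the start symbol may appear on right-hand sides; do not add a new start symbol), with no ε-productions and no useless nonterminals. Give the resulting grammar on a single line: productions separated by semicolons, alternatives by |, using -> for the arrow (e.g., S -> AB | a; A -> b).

No ε-productions.
No unit productions to eliminate.
TERM: introduce C -> f, B -> h and substitute in every rule of length ≥2.
BIN: A -> EBA becomes A -> ED, D -> BA.

S -> h | BS | EC; A -> BB | ED; B -> h; C -> f; D -> BA; E -> f | EA | SB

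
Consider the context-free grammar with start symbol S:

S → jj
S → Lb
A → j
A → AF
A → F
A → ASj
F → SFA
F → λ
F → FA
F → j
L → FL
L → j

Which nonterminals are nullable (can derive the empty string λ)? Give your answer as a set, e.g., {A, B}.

Directly nullable (have an ε-rule): {F}.
A is nullable via A -> F (every symbol on the right is already known nullable).
Not nullable: L, S — each has a terminal in every rule's right-hand side or depends on a non-nullable symbol.

{A, F}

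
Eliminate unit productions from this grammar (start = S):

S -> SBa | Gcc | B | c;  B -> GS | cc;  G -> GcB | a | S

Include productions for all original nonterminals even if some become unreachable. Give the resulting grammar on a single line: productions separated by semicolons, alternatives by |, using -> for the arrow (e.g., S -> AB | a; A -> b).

S -> c | GS | cc | Gcc | SBa; B -> GS | cc; G -> a | c | GS | cc | GcB | Gcc | SBa

Unit productions: G->S, S->B.
Unit pairs (A ⇒* B via units): (G,B), (G,S), (S,B).
S: inherits non-unit rules of {B, S} → GS | Gcc | SBa | c | cc.
B: inherits non-unit rules of {B} → GS | cc.
G: inherits non-unit rules of {B, G, S} → GS | GcB | Gcc | SBa | a | c | cc.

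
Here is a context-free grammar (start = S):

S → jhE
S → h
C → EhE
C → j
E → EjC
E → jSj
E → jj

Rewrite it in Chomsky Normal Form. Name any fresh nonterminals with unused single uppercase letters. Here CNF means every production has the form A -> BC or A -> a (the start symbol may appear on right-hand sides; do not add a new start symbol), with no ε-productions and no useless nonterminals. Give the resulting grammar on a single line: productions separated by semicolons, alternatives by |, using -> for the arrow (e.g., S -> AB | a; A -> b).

No ε-productions.
No unit productions to eliminate.
TERM: introduce A -> h, B -> j and substitute in every rule of length ≥2.
BIN: C -> EAE becomes C -> ED, D -> AE; E -> BSB becomes E -> BF, F -> SB; E -> EBC becomes E -> EG, G -> BC; S -> BAE becomes S -> BH, H -> AE.

S -> h | BH; A -> h; B -> j; C -> j | ED; D -> AE; E -> BB | BF | EG; F -> SB; G -> BC; H -> AE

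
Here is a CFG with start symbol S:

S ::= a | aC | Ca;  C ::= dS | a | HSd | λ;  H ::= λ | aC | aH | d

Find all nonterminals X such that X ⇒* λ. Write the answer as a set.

Directly nullable (have an ε-rule): {C, H}.
Not nullable: S — each has a terminal in every rule's right-hand side or depends on a non-nullable symbol.

{C, H}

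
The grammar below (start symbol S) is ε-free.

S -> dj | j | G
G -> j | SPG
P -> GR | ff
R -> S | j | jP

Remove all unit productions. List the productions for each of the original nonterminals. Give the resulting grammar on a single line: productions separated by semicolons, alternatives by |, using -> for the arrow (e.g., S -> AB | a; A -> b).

S -> j | dj | SPG; G -> j | SPG; P -> GR | ff; R -> j | dj | jP | SPG

Unit productions: R->S, S->G.
Unit pairs (A ⇒* B via units): (R,G), (R,S), (S,G).
S: inherits non-unit rules of {G, S} → SPG | dj | j.
G: inherits non-unit rules of {G} → SPG | j.
P: inherits non-unit rules of {P} → GR | ff.
R: inherits non-unit rules of {G, R, S} → SPG | dj | j | jP.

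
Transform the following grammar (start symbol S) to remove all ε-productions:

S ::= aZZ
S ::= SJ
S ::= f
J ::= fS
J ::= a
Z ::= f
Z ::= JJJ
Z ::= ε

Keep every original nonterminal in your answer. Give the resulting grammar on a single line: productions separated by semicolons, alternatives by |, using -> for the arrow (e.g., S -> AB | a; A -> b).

S -> a | f | SJ | aZ | aZZ; J -> a | fS; Z -> f | JJJ

Nullable set: {Z}.
S -> aZZ: Z, Z nullable, giving a | aZ | aZZ.
Drop Z -> ε.
Unchanged (no nullable symbols): S -> SJ; S -> f; J -> a; J -> fS; Z -> JJJ; Z -> f.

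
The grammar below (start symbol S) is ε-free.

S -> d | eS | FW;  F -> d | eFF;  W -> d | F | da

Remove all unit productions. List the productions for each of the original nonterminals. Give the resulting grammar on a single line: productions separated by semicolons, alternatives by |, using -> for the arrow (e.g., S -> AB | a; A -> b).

Unit productions: W->F.
Unit pairs (A ⇒* B via units): (W,F).
S: inherits non-unit rules of {S} → FW | d | eS.
F: inherits non-unit rules of {F} → d | eFF.
W: inherits non-unit rules of {F, W} → d | da | eFF.

S -> d | FW | eS; F -> d | eFF; W -> d | da | eFF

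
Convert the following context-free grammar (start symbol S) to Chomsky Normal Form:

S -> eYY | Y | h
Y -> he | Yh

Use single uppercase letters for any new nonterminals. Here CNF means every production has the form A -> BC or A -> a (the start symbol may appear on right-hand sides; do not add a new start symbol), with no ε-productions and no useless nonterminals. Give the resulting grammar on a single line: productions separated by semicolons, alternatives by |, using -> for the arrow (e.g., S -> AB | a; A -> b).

S -> h | AB | BC | YA; A -> h; B -> e; C -> YY; Y -> AB | YA

No ε-productions.
After unit-elimination: S -> h | Yh | he | eYY; Y -> Yh | he.
TERM: introduce B -> e, A -> h and substitute in every rule of length ≥2.
BIN: S -> BYY becomes S -> BC, C -> YY.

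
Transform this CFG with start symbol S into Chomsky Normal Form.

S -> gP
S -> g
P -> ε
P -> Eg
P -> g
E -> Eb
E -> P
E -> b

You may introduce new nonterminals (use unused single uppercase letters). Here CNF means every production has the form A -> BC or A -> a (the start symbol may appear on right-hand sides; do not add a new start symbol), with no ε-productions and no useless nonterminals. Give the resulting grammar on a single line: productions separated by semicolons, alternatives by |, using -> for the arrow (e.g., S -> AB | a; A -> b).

S -> g | BP; A -> b; B -> g; E -> b | g | EA | EB; P -> g | EB

Nullable: {E, P}; after ε-elimination: S -> g | gP; E -> P | b | Eb; P -> g | Eg.
After unit-elimination: S -> g | gP; E -> b | g | Eb | Eg; P -> g | Eg.
TERM: introduce A -> b, B -> g and substitute in every rule of length ≥2.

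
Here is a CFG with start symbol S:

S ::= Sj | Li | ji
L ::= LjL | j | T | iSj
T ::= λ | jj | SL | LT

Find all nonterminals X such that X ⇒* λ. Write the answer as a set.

{L, T}

Directly nullable (have an ε-rule): {T}.
L is nullable via L -> T (every symbol on the right is already known nullable).
Not nullable: S — each has a terminal in every rule's right-hand side or depends on a non-nullable symbol.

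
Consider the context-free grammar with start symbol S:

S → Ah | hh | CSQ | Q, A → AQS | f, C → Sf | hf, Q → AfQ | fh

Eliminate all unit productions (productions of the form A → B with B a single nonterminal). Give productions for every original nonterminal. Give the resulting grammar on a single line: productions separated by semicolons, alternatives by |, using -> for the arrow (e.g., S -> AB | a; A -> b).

S -> Ah | fh | hh | AfQ | CSQ; A -> f | AQS; C -> Sf | hf; Q -> fh | AfQ

Unit productions: S->Q.
Unit pairs (A ⇒* B via units): (S,Q).
S: inherits non-unit rules of {Q, S} → AfQ | Ah | CSQ | fh | hh.
A: inherits non-unit rules of {A} → AQS | f.
C: inherits non-unit rules of {C} → Sf | hf.
Q: inherits non-unit rules of {Q} → AfQ | fh.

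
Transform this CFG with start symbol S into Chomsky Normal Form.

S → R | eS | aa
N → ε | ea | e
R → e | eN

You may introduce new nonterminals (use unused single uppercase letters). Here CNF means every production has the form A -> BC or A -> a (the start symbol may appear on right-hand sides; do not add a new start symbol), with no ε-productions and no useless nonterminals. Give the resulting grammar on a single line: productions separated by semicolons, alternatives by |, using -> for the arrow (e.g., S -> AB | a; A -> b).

Nullable: {N}; after ε-elimination: S -> R | aa | eS; N -> e | ea; R -> e | eN.
After unit-elimination: S -> e | aa | eN | eS; N -> e | ea; R -> e | eN.
TERM: introduce B -> a, A -> e and substitute in every rule of length ≥2.
Drop unreachable/unproductive: R.

S -> e | AN | AS | BB; A -> e; B -> a; N -> e | AB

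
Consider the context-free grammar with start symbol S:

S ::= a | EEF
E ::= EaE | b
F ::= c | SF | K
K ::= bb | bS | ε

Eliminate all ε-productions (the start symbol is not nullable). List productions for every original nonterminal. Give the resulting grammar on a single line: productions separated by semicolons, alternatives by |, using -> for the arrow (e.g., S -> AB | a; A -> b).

Nullable set: {F, K}.
S -> EEF: F nullable, giving EE | EEF.
F -> K: K nullable, giving K.
F -> SF: F nullable, giving S | SF.
Drop K -> ε.
Unchanged (no nullable symbols): S -> a; E -> EaE; E -> b; F -> c; K -> bS; K -> bb.

S -> a | EE | EEF; E -> b | EaE; F -> K | S | c | SF; K -> bS | bb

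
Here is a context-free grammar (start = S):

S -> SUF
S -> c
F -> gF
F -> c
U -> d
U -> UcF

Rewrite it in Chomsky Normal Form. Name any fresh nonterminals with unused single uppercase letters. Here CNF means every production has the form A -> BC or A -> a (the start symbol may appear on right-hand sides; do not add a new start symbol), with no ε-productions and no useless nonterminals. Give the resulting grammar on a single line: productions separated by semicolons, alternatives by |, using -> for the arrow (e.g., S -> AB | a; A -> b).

No ε-productions.
No unit productions to eliminate.
TERM: introduce B -> c, A -> g and substitute in every rule of length ≥2.
BIN: S -> SUF becomes S -> SC, C -> UF; U -> UBF becomes U -> UD, D -> BF.

S -> c | SC; A -> g; B -> c; C -> UF; D -> BF; F -> c | AF; U -> d | UD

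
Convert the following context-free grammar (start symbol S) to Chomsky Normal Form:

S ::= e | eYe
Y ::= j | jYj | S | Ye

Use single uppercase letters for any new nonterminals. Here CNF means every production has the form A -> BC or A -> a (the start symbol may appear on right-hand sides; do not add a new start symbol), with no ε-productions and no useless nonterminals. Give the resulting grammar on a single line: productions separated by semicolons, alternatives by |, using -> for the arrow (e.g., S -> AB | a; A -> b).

No ε-productions.
After unit-elimination: S -> e | eYe; Y -> e | j | Ye | eYe | jYj.
TERM: introduce A -> e, B -> j and substitute in every rule of length ≥2.
BIN: S -> AYA becomes S -> AC, C -> YA; Y -> AYA becomes Y -> AD, D -> YA; Y -> BYB becomes Y -> BE, E -> YB.

S -> e | AC; A -> e; B -> j; C -> YA; D -> YA; E -> YB; Y -> e | j | AD | BE | YA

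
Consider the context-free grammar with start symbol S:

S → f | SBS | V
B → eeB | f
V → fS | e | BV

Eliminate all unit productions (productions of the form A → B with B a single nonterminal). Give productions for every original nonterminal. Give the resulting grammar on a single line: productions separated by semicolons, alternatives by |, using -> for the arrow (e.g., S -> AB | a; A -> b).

S -> e | f | BV | fS | SBS; B -> f | eeB; V -> e | BV | fS

Unit productions: S->V.
Unit pairs (A ⇒* B via units): (S,V).
S: inherits non-unit rules of {S, V} → BV | SBS | e | f | fS.
B: inherits non-unit rules of {B} → eeB | f.
V: inherits non-unit rules of {V} → BV | e | fS.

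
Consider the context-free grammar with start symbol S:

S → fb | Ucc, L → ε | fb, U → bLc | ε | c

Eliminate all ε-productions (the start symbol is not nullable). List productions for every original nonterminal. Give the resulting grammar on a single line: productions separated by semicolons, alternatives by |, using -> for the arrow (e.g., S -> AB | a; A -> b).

Nullable set: {L, U}.
S -> Ucc: U nullable, giving Ucc | cc.
Drop L -> ε.
Drop U -> ε.
U -> bLc: L nullable, giving bLc | bc.
Unchanged (no nullable symbols): S -> fb; L -> fb; U -> c.

S -> cc | fb | Ucc; L -> fb; U -> c | bc | bLc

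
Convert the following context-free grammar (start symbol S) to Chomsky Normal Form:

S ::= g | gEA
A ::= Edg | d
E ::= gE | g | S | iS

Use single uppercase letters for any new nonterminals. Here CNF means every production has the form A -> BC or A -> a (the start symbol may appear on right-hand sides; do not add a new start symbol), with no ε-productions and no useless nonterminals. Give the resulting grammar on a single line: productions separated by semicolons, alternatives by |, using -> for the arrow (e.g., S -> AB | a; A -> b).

S -> g | CH; A -> d | EF; B -> d; C -> g; D -> i; E -> g | CE | CG | DS; F -> BC; G -> EA; H -> EA

No ε-productions.
After unit-elimination: S -> g | gEA; A -> d | Edg; E -> g | gE | iS | gEA.
TERM: introduce B -> d, C -> g, D -> i and substitute in every rule of length ≥2.
BIN: A -> EBC becomes A -> EF, F -> BC; E -> CEA becomes E -> CG, G -> EA; S -> CEA becomes S -> CH, H -> EA.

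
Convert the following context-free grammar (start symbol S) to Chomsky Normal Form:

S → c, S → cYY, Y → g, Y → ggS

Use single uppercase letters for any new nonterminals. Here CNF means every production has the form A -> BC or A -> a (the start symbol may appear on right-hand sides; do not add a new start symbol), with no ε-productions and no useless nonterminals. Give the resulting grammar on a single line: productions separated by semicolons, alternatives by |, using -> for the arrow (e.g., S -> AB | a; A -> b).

No ε-productions.
No unit productions to eliminate.
TERM: introduce A -> c, B -> g and substitute in every rule of length ≥2.
BIN: S -> AYY becomes S -> AC, C -> YY; Y -> BBS becomes Y -> BD, D -> BS.

S -> c | AC; A -> c; B -> g; C -> YY; D -> BS; Y -> g | BD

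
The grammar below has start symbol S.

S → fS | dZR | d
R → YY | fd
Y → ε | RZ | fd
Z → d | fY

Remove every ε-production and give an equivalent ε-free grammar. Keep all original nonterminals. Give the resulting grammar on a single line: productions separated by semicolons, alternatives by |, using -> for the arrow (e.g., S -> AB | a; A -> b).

S -> d | dZ | fS | dZR; R -> Y | YY | fd; Y -> Z | RZ | fd; Z -> d | f | fY

Nullable set: {R, Y}.
S -> dZR: R nullable, giving dZ | dZR.
R -> YY: Y, Y nullable, giving Y | YY.
Drop Y -> ε.
Y -> RZ: R nullable, giving RZ | Z.
Z -> fY: Y nullable, giving f | fY.
Unchanged (no nullable symbols): S -> d; S -> fS; R -> fd; Y -> fd; Z -> d.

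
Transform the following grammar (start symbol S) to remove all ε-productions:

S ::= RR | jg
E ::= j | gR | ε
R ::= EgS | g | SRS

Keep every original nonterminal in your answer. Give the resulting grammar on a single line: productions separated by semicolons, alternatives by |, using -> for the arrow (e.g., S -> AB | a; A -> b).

S -> RR | jg; E -> j | gR; R -> g | gS | EgS | SRS

Nullable set: {E}.
Drop E -> ε.
R -> EgS: E nullable, giving EgS | gS.
Unchanged (no nullable symbols): S -> RR; S -> jg; E -> gR; E -> j; R -> SRS; R -> g.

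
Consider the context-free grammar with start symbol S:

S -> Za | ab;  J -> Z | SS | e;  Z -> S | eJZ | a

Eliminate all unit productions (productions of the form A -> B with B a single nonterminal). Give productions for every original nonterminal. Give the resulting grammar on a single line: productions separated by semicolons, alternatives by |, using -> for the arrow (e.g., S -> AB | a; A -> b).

Unit productions: J->Z, Z->S.
Unit pairs (A ⇒* B via units): (J,S), (J,Z), (Z,S).
S: inherits non-unit rules of {S} → Za | ab.
J: inherits non-unit rules of {J, S, Z} → SS | Za | a | ab | e | eJZ.
Z: inherits non-unit rules of {S, Z} → Za | a | ab | eJZ.

S -> Za | ab; J -> a | e | SS | Za | ab | eJZ; Z -> a | Za | ab | eJZ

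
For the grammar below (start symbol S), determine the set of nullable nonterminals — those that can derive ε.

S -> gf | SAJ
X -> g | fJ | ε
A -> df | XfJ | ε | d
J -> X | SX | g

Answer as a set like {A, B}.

Directly nullable (have an ε-rule): {A, X}.
J is nullable via J -> X (every symbol on the right is already known nullable).
Not nullable: S — each has a terminal in every rule's right-hand side or depends on a non-nullable symbol.

{A, J, X}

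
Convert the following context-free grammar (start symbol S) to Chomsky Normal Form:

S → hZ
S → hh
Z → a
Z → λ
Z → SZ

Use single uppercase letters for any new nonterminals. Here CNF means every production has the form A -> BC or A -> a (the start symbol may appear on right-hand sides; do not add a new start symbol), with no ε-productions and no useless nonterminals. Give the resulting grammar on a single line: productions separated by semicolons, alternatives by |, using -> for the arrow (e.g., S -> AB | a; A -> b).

S -> h | AA | AZ; A -> h; Z -> a | h | AA | AZ | SZ

Nullable: {Z}; after ε-elimination: S -> h | hZ | hh; Z -> S | a | SZ.
After unit-elimination: S -> h | hZ | hh; Z -> a | h | SZ | hZ | hh.
TERM: introduce A -> h and substitute in every rule of length ≥2.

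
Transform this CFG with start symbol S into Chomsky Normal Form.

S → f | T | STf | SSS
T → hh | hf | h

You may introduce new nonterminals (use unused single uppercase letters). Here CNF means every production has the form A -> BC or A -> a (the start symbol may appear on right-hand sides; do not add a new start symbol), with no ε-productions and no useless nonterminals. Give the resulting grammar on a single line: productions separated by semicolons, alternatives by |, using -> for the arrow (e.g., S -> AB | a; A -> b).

No ε-productions.
After unit-elimination: S -> f | h | hf | hh | SSS | STf; T -> h | hf | hh.
TERM: introduce A -> f, B -> h and substitute in every rule of length ≥2.
BIN: S -> SSS becomes S -> SC, C -> SS; S -> STA becomes S -> SD, D -> TA.

S -> f | h | BA | BB | SC | SD; A -> f; B -> h; C -> SS; D -> TA; T -> h | BA | BB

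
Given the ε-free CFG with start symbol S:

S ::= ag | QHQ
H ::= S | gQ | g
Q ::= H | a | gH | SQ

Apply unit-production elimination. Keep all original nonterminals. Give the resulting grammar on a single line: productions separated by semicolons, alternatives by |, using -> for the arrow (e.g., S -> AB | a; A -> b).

Unit productions: H->S, Q->H.
Unit pairs (A ⇒* B via units): (H,S), (Q,H), (Q,S).
S: inherits non-unit rules of {S} → QHQ | ag.
H: inherits non-unit rules of {H, S} → QHQ | ag | g | gQ.
Q: inherits non-unit rules of {H, Q, S} → QHQ | SQ | a | ag | g | gH | gQ.

S -> ag | QHQ; H -> g | ag | gQ | QHQ; Q -> a | g | SQ | ag | gH | gQ | QHQ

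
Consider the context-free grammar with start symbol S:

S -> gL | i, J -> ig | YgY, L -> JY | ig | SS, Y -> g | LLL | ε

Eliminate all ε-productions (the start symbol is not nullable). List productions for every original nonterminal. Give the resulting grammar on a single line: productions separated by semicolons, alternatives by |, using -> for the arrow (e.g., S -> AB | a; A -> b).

S -> i | gL; J -> g | Yg | gY | ig | YgY; L -> J | JY | SS | ig; Y -> g | LLL

Nullable set: {Y}.
J -> YgY: Y, Y nullable, giving Yg | YgY | g | gY.
L -> JY: Y nullable, giving J | JY.
Drop Y -> ε.
Unchanged (no nullable symbols): S -> gL; S -> i; J -> ig; L -> SS; L -> ig; Y -> LLL; Y -> g.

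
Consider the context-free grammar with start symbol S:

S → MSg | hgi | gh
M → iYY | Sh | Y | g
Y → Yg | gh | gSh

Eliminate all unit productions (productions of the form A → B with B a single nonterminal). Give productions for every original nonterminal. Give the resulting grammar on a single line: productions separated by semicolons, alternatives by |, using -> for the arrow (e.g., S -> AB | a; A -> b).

Unit productions: M->Y.
Unit pairs (A ⇒* B via units): (M,Y).
S: inherits non-unit rules of {S} → MSg | gh | hgi.
M: inherits non-unit rules of {M, Y} → Sh | Yg | g | gSh | gh | iYY.
Y: inherits non-unit rules of {Y} → Yg | gSh | gh.

S -> gh | MSg | hgi; M -> g | Sh | Yg | gh | gSh | iYY; Y -> Yg | gh | gSh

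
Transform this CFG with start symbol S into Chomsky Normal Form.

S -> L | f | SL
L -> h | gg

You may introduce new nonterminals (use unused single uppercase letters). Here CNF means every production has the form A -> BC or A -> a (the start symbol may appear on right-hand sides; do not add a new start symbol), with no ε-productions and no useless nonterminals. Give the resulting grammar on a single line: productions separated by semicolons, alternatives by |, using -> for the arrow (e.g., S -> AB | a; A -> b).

S -> f | h | AA | SL; A -> g; L -> h | AA

No ε-productions.
After unit-elimination: S -> f | h | SL | gg; L -> h | gg.
TERM: introduce A -> g and substitute in every rule of length ≥2.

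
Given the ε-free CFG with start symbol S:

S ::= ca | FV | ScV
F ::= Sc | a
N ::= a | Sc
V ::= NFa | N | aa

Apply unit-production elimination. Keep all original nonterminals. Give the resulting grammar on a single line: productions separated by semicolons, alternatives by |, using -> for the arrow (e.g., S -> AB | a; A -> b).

Unit productions: V->N.
Unit pairs (A ⇒* B via units): (V,N).
S: inherits non-unit rules of {S} → FV | ScV | ca.
F: inherits non-unit rules of {F} → Sc | a.
N: inherits non-unit rules of {N} → Sc | a.
V: inherits non-unit rules of {N, V} → NFa | Sc | a | aa.

S -> FV | ca | ScV; F -> a | Sc; N -> a | Sc; V -> a | Sc | aa | NFa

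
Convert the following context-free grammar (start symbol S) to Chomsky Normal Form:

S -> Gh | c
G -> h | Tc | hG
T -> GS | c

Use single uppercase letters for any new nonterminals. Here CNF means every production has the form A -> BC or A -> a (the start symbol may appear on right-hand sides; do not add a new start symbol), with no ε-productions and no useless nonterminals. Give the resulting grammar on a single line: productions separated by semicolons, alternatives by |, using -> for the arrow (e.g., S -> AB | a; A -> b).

No ε-productions.
No unit productions to eliminate.
TERM: introduce A -> c, B -> h and substitute in every rule of length ≥2.

S -> c | GB; A -> c; B -> h; G -> h | BG | TA; T -> c | GS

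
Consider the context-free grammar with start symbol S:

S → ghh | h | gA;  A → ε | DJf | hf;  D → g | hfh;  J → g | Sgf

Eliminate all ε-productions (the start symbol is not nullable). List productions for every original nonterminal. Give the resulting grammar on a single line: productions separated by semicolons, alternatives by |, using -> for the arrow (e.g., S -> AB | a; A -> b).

S -> g | h | gA | ghh; A -> hf | DJf; D -> g | hfh; J -> g | Sgf

Nullable set: {A}.
S -> gA: A nullable, giving g | gA.
Drop A -> ε.
Unchanged (no nullable symbols): S -> ghh; S -> h; A -> DJf; A -> hf; D -> g; D -> hfh; J -> Sgf; J -> g.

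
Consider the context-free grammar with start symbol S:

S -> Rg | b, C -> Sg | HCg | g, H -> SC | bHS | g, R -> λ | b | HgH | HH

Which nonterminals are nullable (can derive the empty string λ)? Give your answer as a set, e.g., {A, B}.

Directly nullable (have an ε-rule): {R}.
Not nullable: C, H, S — each has a terminal in every rule's right-hand side or depends on a non-nullable symbol.

{R}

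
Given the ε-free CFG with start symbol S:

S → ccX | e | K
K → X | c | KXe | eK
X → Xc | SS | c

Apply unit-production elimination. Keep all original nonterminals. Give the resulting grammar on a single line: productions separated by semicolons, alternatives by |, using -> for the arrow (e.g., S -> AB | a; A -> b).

S -> c | e | SS | Xc | eK | KXe | ccX; K -> c | SS | Xc | eK | KXe; X -> c | SS | Xc

Unit productions: K->X, S->K.
Unit pairs (A ⇒* B via units): (K,X), (S,K), (S,X).
S: inherits non-unit rules of {K, S, X} → KXe | SS | Xc | c | ccX | e | eK.
K: inherits non-unit rules of {K, X} → KXe | SS | Xc | c | eK.
X: inherits non-unit rules of {X} → SS | Xc | c.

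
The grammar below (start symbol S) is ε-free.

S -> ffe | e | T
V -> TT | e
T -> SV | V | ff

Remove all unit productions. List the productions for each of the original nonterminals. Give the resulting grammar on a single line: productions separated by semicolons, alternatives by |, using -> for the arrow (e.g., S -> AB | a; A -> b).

S -> e | SV | TT | ff | ffe; T -> e | SV | TT | ff; V -> e | TT

Unit productions: S->T, T->V.
Unit pairs (A ⇒* B via units): (S,T), (S,V), (T,V).
S: inherits non-unit rules of {S, T, V} → SV | TT | e | ff | ffe.
T: inherits non-unit rules of {T, V} → SV | TT | e | ff.
V: inherits non-unit rules of {V} → TT | e.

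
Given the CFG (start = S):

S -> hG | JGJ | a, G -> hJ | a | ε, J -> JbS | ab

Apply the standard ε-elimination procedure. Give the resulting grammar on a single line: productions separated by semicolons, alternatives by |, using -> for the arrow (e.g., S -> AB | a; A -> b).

Nullable set: {G}.
S -> JGJ: G nullable, giving JGJ | JJ.
S -> hG: G nullable, giving h | hG.
Drop G -> ε.
Unchanged (no nullable symbols): S -> a; G -> a; G -> hJ; J -> JbS; J -> ab.

S -> a | h | JJ | hG | JGJ; G -> a | hJ; J -> ab | JbS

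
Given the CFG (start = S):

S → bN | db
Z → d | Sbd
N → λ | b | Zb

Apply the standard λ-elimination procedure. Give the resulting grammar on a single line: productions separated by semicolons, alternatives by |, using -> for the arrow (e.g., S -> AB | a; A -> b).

S -> b | bN | db; N -> b | Zb; Z -> d | Sbd

Nullable set: {N}.
S -> bN: N nullable, giving b | bN.
Drop N -> λ.
Unchanged (no nullable symbols): S -> db; N -> Zb; N -> b; Z -> Sbd; Z -> d.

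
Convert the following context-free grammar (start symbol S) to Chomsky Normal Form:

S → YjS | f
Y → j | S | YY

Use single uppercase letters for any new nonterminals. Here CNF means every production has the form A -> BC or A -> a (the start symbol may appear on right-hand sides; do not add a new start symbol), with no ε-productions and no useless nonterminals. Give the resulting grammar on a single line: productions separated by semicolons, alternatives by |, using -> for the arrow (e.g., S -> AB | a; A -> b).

S -> f | YB; A -> j; B -> AS; C -> AS; Y -> f | j | YC | YY

No ε-productions.
After unit-elimination: S -> f | YjS; Y -> f | j | YY | YjS.
TERM: introduce A -> j and substitute in every rule of length ≥2.
BIN: S -> YAS becomes S -> YB, B -> AS; Y -> YAS becomes Y -> YC, C -> AS.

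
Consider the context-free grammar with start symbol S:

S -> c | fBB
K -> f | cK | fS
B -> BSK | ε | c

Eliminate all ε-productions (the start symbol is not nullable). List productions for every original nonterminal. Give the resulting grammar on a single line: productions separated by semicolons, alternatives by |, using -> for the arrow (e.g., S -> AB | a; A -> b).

Nullable set: {B}.
S -> fBB: B, B nullable, giving f | fB | fBB.
Drop B -> ε.
B -> BSK: B nullable, giving BSK | SK.
Unchanged (no nullable symbols): S -> c; B -> c; K -> cK; K -> f; K -> fS.

S -> c | f | fB | fBB; B -> c | SK | BSK; K -> f | cK | fS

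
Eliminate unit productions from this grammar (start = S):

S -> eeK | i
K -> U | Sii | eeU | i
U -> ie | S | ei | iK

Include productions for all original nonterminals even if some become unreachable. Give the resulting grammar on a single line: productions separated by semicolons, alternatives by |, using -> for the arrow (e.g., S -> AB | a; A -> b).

Unit productions: K->U, U->S.
Unit pairs (A ⇒* B via units): (K,S), (K,U), (U,S).
S: inherits non-unit rules of {S} → eeK | i.
K: inherits non-unit rules of {K, S, U} → Sii | eeK | eeU | ei | i | iK | ie.
U: inherits non-unit rules of {S, U} → eeK | ei | i | iK | ie.

S -> i | eeK; K -> i | ei | iK | ie | Sii | eeK | eeU; U -> i | ei | iK | ie | eeK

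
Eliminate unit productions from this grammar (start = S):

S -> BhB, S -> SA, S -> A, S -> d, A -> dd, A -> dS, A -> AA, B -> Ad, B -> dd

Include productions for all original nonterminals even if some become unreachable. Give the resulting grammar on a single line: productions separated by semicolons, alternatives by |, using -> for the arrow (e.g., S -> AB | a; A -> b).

Unit productions: S->A.
Unit pairs (A ⇒* B via units): (S,A).
S: inherits non-unit rules of {A, S} → AA | BhB | SA | d | dS | dd.
A: inherits non-unit rules of {A} → AA | dS | dd.
B: inherits non-unit rules of {B} → Ad | dd.

S -> d | AA | SA | dS | dd | BhB; A -> AA | dS | dd; B -> Ad | dd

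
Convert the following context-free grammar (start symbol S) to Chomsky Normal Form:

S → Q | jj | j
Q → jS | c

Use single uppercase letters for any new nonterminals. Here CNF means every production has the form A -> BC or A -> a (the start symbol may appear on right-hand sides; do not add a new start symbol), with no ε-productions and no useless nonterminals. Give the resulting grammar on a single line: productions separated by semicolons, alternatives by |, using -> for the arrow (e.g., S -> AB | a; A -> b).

S -> c | j | AA | AS; A -> j

No ε-productions.
After unit-elimination: S -> c | j | jS | jj; Q -> c | jS.
TERM: introduce A -> j and substitute in every rule of length ≥2.
Drop unreachable/unproductive: Q.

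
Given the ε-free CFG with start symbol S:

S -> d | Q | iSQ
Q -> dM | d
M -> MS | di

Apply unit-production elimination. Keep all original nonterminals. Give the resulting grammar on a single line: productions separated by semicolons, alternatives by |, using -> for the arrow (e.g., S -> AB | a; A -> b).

Unit productions: S->Q.
Unit pairs (A ⇒* B via units): (S,Q).
S: inherits non-unit rules of {Q, S} → d | dM | iSQ.
M: inherits non-unit rules of {M} → MS | di.
Q: inherits non-unit rules of {Q} → d | dM.

S -> d | dM | iSQ; M -> MS | di; Q -> d | dM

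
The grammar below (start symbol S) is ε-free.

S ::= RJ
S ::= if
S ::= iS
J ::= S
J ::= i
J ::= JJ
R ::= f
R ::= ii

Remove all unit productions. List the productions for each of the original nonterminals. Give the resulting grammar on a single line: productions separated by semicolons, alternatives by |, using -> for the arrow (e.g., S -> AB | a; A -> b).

S -> RJ | iS | if; J -> i | JJ | RJ | iS | if; R -> f | ii

Unit productions: J->S.
Unit pairs (A ⇒* B via units): (J,S).
S: inherits non-unit rules of {S} → RJ | iS | if.
J: inherits non-unit rules of {J, S} → JJ | RJ | i | iS | if.
R: inherits non-unit rules of {R} → f | ii.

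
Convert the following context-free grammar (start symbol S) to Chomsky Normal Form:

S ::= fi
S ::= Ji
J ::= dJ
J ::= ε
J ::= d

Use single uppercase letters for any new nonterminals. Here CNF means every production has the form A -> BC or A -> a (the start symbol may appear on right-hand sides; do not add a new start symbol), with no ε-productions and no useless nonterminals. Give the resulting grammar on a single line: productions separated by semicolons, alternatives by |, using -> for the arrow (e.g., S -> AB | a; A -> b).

S -> i | CB | JB; A -> d; B -> i; C -> f; J -> d | AJ

Nullable: {J}; after ε-elimination: S -> i | Ji | fi; J -> d | dJ.
No unit productions to eliminate.
TERM: introduce A -> d, C -> f, B -> i and substitute in every rule of length ≥2.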